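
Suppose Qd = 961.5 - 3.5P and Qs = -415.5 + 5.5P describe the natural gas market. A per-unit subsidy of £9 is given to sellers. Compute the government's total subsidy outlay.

Government cost = £4007.25

Pre-subsidy: 961.5 - 3.5P = -415.5 + 5.5P gives P* = 153, Q* = 426.
With the subsidy, sellers receive Ps = Pb + 9 for each unit, where Pb is the price buyers pay.
Supply in terms of Pb becomes Qs = -415.5 + 5.5(Pb + 9) = -366 + 5.5Pb. Setting this equal to demand: 961.5 - 3.5Pb = -366 + 5.5Pb, so Pb = 147.5.
Sellers receive Ps = 147.5 + 9 = 156.5; Q' = 961.5 − 3.5·147.5 = 445.25.
Government outlay = subsidy × quantity = 9 × 445.25 = 4007.25.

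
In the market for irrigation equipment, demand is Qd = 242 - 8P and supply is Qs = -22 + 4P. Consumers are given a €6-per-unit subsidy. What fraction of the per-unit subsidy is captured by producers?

Producer share = 2/3

Pre-subsidy: 242 - 8P = -22 + 4P gives P* = 22, Q* = 66.
With the rebate, buyers effectively pay Pb = Ps − 6, where Ps is the price sellers receive.
Demand in terms of Ps becomes Qd = 242 − 8(Ps − 6) = 290 - 8Ps. Setting this equal to supply: 290 - 8Ps = -22 + 4Ps, so Ps = 26.
Buyers pay Pb = 26 − 6 = 20; Q' = -22 + 4·26 = 82.
Buyers' price falls by P* − Pb = 22 − 20 = 2; sellers' price rises by Ps − P* = 26 − 22 = 4.
So producers capture 4/6 = 2/3 of each unit of subsidy.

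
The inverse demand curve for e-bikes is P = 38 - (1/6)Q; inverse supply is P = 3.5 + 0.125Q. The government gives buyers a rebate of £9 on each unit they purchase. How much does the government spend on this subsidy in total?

Pre-subsidy: 38 - (1/6)Q = 3.5 + 0.125Q gives Q* = 828/7 and P* = 128/7.
With the rebate, buyers effectively pay Pb = Ps − 9, where Ps is the price sellers receive.
On the curves, Pb = 38 - (1/6)Q and Ps = 3.5 + 0.125Q; the wedge Ps − Pb = 9 gives 3.5 + 0.125Q − (38 - (1/6)Q) = 9, so Q' = 1044/7.
Then Pb = 38 − (1/6)·(1044/7) = 92/7 and Ps = 3.5 + 0.125·(1044/7) = 155/7.
Government outlay = subsidy × quantity = 9 × 1044/7 = 9396/7.

Government cost = 9396/7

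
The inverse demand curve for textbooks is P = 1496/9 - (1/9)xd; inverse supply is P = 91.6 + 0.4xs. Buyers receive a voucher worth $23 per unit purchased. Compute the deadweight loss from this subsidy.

Pre-subsidy: 1496/9 - (1/9)x = 91.6 + 0.4x gives x* = 146 and P* = 150.
With the rebate, buyers effectively pay Pb = Ps − 23, where Ps is the price sellers receive.
On the curves, Pb = 1496/9 - (1/9)x and Ps = 91.6 + 0.4x; the wedge Ps − Pb = 23 gives 91.6 + 0.4x − (1496/9 - (1/9)x) = 23, so x' = 191.
Then Pb = 1496/9 − (1/9)·191 = 145 and Ps = 91.6 + 0.4·191 = 168.
The subsidy expands output by 191 − 146 = 45 past the efficient level; on those units the gap between marginal cost and willingness to pay runs from 0 up to 23.
DWL = ½ × 23 × 45 = 517.5.

Deadweight loss = $517.5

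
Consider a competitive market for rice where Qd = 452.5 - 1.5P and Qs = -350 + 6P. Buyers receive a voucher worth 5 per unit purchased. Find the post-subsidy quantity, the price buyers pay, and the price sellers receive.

Q' = 298; buyers pay 103; sellers receive 108

Pre-subsidy: 452.5 - 1.5P = -350 + 6P gives P* = 107, Q* = 292.
With the rebate, buyers effectively pay Pb = Ps − 5, where Ps is the price sellers receive.
Demand in terms of Ps becomes Qd = 452.5 − 1.5(Ps − 5) = 460 - 1.5Ps. Setting this equal to supply: 460 - 1.5Ps = -350 + 6Ps, so Ps = 108.
Buyers pay Pb = 108 − 5 = 103; Q' = -350 + 6·108 = 298.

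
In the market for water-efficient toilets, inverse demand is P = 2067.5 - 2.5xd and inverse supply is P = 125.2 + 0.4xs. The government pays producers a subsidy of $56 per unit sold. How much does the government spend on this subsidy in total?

Government cost = 1119048/29

Pre-subsidy: 2067.5 - 2.5x = 125.2 + 0.4x gives x* = 19423/29 and P* = 11400/29.
With the subsidy, sellers receive Ps = Pb + 56 for each unit, where Pb is the price buyers pay.
On the curves, Pb = 2067.5 - 2.5x and Ps = 125.2 + 0.4x; the wedge Ps − Pb = 56 gives 125.2 + 0.4x − (2067.5 - 2.5x) = 56, so x' = 19983/29.
Then Pb = 2067.5 − 2.5·(19983/29) = 10000/29 and Ps = 125.2 + 0.4·(19983/29) = 11624/29.
Government outlay = subsidy × quantity = 56 × 19983/29 = 1119048/29.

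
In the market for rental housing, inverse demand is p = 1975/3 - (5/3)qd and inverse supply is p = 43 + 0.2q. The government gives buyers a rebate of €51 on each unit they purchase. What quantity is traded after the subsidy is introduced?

Pre-subsidy: 1975/3 - (5/3)q = 43 + 0.2q gives q* = 4615/14 and p* = 1525/14.
With the rebate, buyers effectively pay pb = ps − 51, where ps is the price sellers receive.
On the curves, pb = 1975/3 - (5/3)q and ps = 43 + 0.2q; the wedge ps − pb = 51 gives 43 + 0.2q − (1975/3 - (5/3)q) = 51, so q' = 9995/28.
Then pb = 1975/3 − (5/3)·(9995/28) = 1775/28 and ps = 43 + 0.2·(9995/28) = 3203/28.

q' = 9995/28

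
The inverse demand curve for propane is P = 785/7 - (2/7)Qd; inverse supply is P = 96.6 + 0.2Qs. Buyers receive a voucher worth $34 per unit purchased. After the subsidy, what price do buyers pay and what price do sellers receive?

Buyers pay $83; sellers receive $117

Pre-subsidy: 785/7 - (2/7)Q = 96.6 + 0.2Q gives Q* = 32 and P* = 103.
With the rebate, buyers effectively pay Pb = Ps − 34, where Ps is the price sellers receive.
On the curves, Pb = 785/7 - (2/7)Q and Ps = 96.6 + 0.2Q; the wedge Ps − Pb = 34 gives 96.6 + 0.2Q − (785/7 - (2/7)Q) = 34, so Q' = 102.
Then Pb = 785/7 − (2/7)·102 = 83 and Ps = 96.6 + 0.2·102 = 117.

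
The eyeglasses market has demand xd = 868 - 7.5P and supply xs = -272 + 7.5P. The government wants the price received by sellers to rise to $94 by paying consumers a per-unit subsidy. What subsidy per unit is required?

At a seller price of 94, quantity supplied is -272 + 7.5·94 = 433.
Buyers absorb 433 only when they pay Pb with 868 − 7.5·Pb = 433, i.e. Pb = 58.
s = Ps − Pb = 94 − 58 = 36.

Required subsidy s = $36 per unit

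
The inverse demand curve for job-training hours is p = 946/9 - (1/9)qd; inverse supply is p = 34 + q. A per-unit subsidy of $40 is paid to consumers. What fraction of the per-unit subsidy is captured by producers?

Pre-subsidy: 946/9 - (1/9)q = 34 + q gives q* = 64 and p* = 98.
With the rebate, buyers effectively pay pb = ps − 40, where ps is the price sellers receive.
On the curves, pb = 946/9 - (1/9)q and ps = 34 + q; the wedge ps − pb = 40 gives 34 + q − (946/9 - (1/9)q) = 40, so q' = 100.
Then pb = 946/9 − (1/9)·100 = 94 and ps = 34 + 1·100 = 134.
Buyers' price falls by p* − pb = 98 − 94 = 4; sellers' price rises by ps − p* = 134 − 98 = 36.
So producers capture 36/40 = 0.9 of each unit of subsidy.

Producer share = 0.9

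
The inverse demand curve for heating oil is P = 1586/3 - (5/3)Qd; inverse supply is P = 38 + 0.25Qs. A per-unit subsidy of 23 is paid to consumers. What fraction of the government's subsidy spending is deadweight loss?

Pre-subsidy: 1586/3 - (5/3)Q = 38 + 0.25Q gives Q* = 256 and P* = 102.
With the rebate, buyers effectively pay Pb = Ps − 23, where Ps is the price sellers receive.
On the curves, Pb = 1586/3 - (5/3)Q and Ps = 38 + 0.25Q; the wedge Ps − Pb = 23 gives 38 + 0.25Q − (1586/3 - (5/3)Q) = 23, so Q' = 268.
Then Pb = 1586/3 − (5/3)·268 = 82 and Ps = 38 + 0.25·268 = 105.
ΔCS = ½(256 + 268)(102 − 82) = 5240; ΔPS = ½(256 + 268)(105 − 102) = 786.
Government spending = 23 × 268 = 6164.
DWL = ½ × 23 × (268 − 256) = 138; fraction = 138 / 6164 = 3/134.

DWL / government spending = 3/134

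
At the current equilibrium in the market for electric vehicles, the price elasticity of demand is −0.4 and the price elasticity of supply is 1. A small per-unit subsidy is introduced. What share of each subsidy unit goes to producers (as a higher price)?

Producer share = 2/7

For a small subsidy around the equilibrium, the benefit split depends on the relative slopes, which at a point are proportional to the elasticities.
Buyer share = εs/(εs + |εd|) = 1/(1 + 0.4) = 5/7; seller share = |εd|/(εs + |εd|) = 2/7.
So producers capture 2/7 of the subsidy.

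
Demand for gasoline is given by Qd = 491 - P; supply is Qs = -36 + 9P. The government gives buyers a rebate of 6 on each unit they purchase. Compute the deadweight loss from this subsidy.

Pre-subsidy: 491 - P = -36 + 9P gives P* = 52.7, Q* = 438.3.
With the rebate, buyers effectively pay Pb = Ps − 6, where Ps is the price sellers receive.
Demand in terms of Ps becomes Qd = 491 − 1(Ps − 6) = 497 - Ps. Setting this equal to supply: 497 - Ps = -36 + 9Ps, so Ps = 53.3.
Buyers pay Pb = 53.3 − 6 = 47.3; Q' = -36 + 9·53.3 = 443.7.
The subsidy expands output by 443.7 − 438.3 = 5.4 past the efficient level; on those units the gap between marginal cost and willingness to pay runs from 0 up to 6.
DWL = ½ × 6 × 5.4 = 16.2.

Deadweight loss = 16.2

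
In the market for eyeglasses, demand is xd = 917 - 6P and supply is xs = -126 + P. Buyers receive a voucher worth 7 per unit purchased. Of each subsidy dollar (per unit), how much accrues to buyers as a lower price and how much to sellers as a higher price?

Pre-subsidy: 917 - 6P = -126 + P gives P* = 149, x* = 23.
With the rebate, buyers effectively pay Pb = Ps − 7, where Ps is the price sellers receive.
Demand in terms of Ps becomes xd = 917 − 6(Ps − 7) = 959 - 6Ps. Setting this equal to supply: 959 - 6Ps = -126 + Ps, so Ps = 155.
Buyers pay Pb = 155 − 7 = 148; x' = -126 + 1·155 = 29.
Buyers' price falls by P* − Pb = 149 − 148 = 1; sellers' price rises by Ps − P* = 155 − 149 = 6.

Buyers gain 1 per unit; sellers gain 6 per unit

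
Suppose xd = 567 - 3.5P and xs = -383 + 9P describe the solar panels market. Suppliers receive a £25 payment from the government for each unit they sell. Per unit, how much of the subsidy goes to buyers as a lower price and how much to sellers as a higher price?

Buyers gain £18 per unit; sellers gain £7 per unit

Pre-subsidy: 567 - 3.5P = -383 + 9P gives P* = 76, x* = 301.
With the subsidy, sellers receive Ps = Pb + 25 for each unit, where Pb is the price buyers pay.
Supply in terms of Pb becomes xs = -383 + 9(Pb + 25) = -158 + 9Pb. Setting this equal to demand: 567 - 3.5Pb = -158 + 9Pb, so Pb = 58.
Sellers receive Ps = 58 + 25 = 83; x' = 567 − 3.5·58 = 364.
Buyers' price falls by P* − Pb = 76 − 58 = 18; sellers' price rises by Ps − P* = 83 − 76 = 7.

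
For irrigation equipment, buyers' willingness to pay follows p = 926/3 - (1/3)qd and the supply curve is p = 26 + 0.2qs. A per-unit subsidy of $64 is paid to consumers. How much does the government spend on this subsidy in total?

Pre-subsidy: 926/3 - (1/3)q = 26 + 0.2q gives q* = 530 and p* = 132.
With the rebate, buyers effectively pay pb = ps − 64, where ps is the price sellers receive.
On the curves, pb = 926/3 - (1/3)q and ps = 26 + 0.2q; the wedge ps − pb = 64 gives 26 + 0.2q − (926/3 - (1/3)q) = 64, so q' = 650.
Then pb = 926/3 − (1/3)·650 = 92 and ps = 26 + 0.2·650 = 156.
Government outlay = subsidy × quantity = 64 × 650 = 41600.

Government cost = $41600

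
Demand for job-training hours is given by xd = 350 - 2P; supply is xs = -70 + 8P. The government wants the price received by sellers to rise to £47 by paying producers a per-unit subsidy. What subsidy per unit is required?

Required subsidy s = £25 per unit

At a seller price of 47, quantity supplied is -70 + 8·47 = 306.
Buyers absorb 306 only when they pay Pb with 350 − 2·Pb = 306, i.e. Pb = 22.
s = Ps − Pb = 47 − 22 = 25.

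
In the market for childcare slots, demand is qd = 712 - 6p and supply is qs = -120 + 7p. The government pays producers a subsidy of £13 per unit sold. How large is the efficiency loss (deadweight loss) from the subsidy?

Deadweight loss = £273

Pre-subsidy: 712 - 6p = -120 + 7p gives p* = 64, q* = 328.
With the subsidy, sellers receive ps = pb + 13 for each unit, where pb is the price buyers pay.
Supply in terms of pb becomes qs = -120 + 7(pb + 13) = -29 + 7pb. Setting this equal to demand: 712 - 6pb = -29 + 7pb, so pb = 57.
Sellers receive ps = 57 + 13 = 70; q' = 712 − 6·57 = 370.
The subsidy expands output by 370 − 328 = 42 past the efficient level; on those units the gap between marginal cost and willingness to pay runs from 0 up to 13.
DWL = ½ × 13 × 42 = 273.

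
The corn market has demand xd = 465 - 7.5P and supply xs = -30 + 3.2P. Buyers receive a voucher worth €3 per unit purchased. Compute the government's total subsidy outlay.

Pre-subsidy: 465 - 7.5P = -30 + 3.2P gives P* = 4950/107, x* = 12630/107.
With the rebate, buyers effectively pay Pb = Ps − 3, where Ps is the price sellers receive.
Demand in terms of Ps becomes xd = 465 − 7.5(Ps − 3) = 487.5 - 7.5Ps. Setting this equal to supply: 487.5 - 7.5Ps = -30 + 3.2Ps, so Ps = 5175/107.
Buyers pay Pb = 5175/107 − 3 = 4854/107; x' = -30 + 3.2·(5175/107) = 13350/107.
Government outlay = subsidy × quantity = 3 × 13350/107 = 40050/107.

Government cost = 40050/107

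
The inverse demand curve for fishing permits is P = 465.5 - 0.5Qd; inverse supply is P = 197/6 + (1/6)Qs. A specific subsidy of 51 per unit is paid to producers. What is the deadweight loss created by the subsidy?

Deadweight loss = 1950.75

Pre-subsidy: 465.5 - 0.5Q = 197/6 + (1/6)Q gives Q* = 649 and P* = 141.
With the subsidy, sellers receive Ps = Pb + 51 for each unit, where Pb is the price buyers pay.
On the curves, Pb = 465.5 - 0.5Q and Ps = 197/6 + (1/6)Q; the wedge Ps − Pb = 51 gives 197/6 + (1/6)Q − (465.5 - 0.5Q) = 51, so Q' = 725.5.
Then Pb = 465.5 − 0.5·725.5 = 102.75 and Ps = 197/6 + (1/6)·725.5 = 153.75.
The subsidy expands output by 725.5 − 649 = 76.5 past the efficient level; on those units the gap between marginal cost and willingness to pay runs from 0 up to 51.
DWL = ½ × 51 × 76.5 = 1950.75.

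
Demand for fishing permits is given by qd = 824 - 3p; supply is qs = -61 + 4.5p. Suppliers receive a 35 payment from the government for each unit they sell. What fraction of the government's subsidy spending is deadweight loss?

DWL / government spending = 63/1066

Pre-subsidy: 824 - 3p = -61 + 4.5p gives p* = 118, q* = 470.
With the subsidy, sellers receive ps = pb + 35 for each unit, where pb is the price buyers pay.
Supply in terms of pb becomes qs = -61 + 4.5(pb + 35) = 96.5 + 4.5pb. Setting this equal to demand: 824 - 3pb = 96.5 + 4.5pb, so pb = 97.
Sellers receive ps = 97 + 35 = 132; q' = 824 − 3·97 = 533.
ΔCS = ½(470 + 533)(118 − 97) = 10531.5; ΔPS = ½(470 + 533)(132 − 118) = 7021.
Government spending = 35 × 533 = 18655.
DWL = ½ × 35 × (533 − 470) = 1102.5; fraction = 1102.5 / 18655 = 63/1066.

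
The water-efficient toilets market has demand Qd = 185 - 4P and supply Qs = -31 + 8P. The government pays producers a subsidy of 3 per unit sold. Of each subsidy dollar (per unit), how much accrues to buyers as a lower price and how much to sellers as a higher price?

Buyers gain 2 per unit; sellers gain 1 per unit

Pre-subsidy: 185 - 4P = -31 + 8P gives P* = 18, Q* = 113.
With the subsidy, sellers receive Ps = Pb + 3 for each unit, where Pb is the price buyers pay.
Supply in terms of Pb becomes Qs = -31 + 8(Pb + 3) = -7 + 8Pb. Setting this equal to demand: 185 - 4Pb = -7 + 8Pb, so Pb = 16.
Sellers receive Ps = 16 + 3 = 19; Q' = 185 − 4·16 = 121.
Buyers' price falls by P* − Pb = 18 − 16 = 2; sellers' price rises by Ps − P* = 19 − 18 = 1.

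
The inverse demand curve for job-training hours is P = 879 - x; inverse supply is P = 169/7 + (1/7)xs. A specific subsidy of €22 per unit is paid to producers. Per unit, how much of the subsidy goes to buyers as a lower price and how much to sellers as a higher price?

Pre-subsidy: 879 - x = 169/7 + (1/7)x gives x* = 748 and P* = 131.
With the subsidy, sellers receive Ps = Pb + 22 for each unit, where Pb is the price buyers pay.
On the curves, Pb = 879 - x and Ps = 169/7 + (1/7)x; the wedge Ps − Pb = 22 gives 169/7 + (1/7)x − (879 - x) = 22, so x' = 767.25.
Then Pb = 879 − 1·767.25 = 111.75 and Ps = 169/7 + (1/7)·767.25 = 133.75.
Buyers' price falls by P* − Pb = 131 − 111.75 = 19.25; sellers' price rises by Ps − P* = 133.75 − 131 = 2.75.

Buyers gain €19.25 per unit; sellers gain €2.75 per unit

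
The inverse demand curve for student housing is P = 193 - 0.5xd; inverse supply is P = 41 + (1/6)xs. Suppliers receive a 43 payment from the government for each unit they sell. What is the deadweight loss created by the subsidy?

Deadweight loss = 1386.75

Pre-subsidy: 193 - 0.5x = 41 + (1/6)x gives x* = 228 and P* = 79.
With the subsidy, sellers receive Ps = Pb + 43 for each unit, where Pb is the price buyers pay.
On the curves, Pb = 193 - 0.5x and Ps = 41 + (1/6)x; the wedge Ps − Pb = 43 gives 41 + (1/6)x − (193 - 0.5x) = 43, so x' = 292.5.
Then Pb = 193 − 0.5·292.5 = 46.75 and Ps = 41 + (1/6)·292.5 = 89.75.
The subsidy expands output by 292.5 − 228 = 64.5 past the efficient level; on those units the gap between marginal cost and willingness to pay runs from 0 up to 43.
DWL = ½ × 43 × 64.5 = 1386.75.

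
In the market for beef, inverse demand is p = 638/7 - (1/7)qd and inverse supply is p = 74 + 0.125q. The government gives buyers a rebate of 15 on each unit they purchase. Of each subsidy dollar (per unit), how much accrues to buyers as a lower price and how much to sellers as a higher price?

Buyers gain 8 per unit; sellers gain 7 per unit

Pre-subsidy: 638/7 - (1/7)q = 74 + 0.125q gives q* = 64 and p* = 82.
With the rebate, buyers effectively pay pb = ps − 15, where ps is the price sellers receive.
On the curves, pb = 638/7 - (1/7)q and ps = 74 + 0.125q; the wedge ps − pb = 15 gives 74 + 0.125q − (638/7 - (1/7)q) = 15, so q' = 120.
Then pb = 638/7 − (1/7)·120 = 74 and ps = 74 + 0.125·120 = 89.
Buyers' price falls by p* − pb = 82 − 74 = 8; sellers' price rises by ps − p* = 89 − 82 = 7.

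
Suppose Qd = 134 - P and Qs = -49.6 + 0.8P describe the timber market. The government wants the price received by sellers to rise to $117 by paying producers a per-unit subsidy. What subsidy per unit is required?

Required subsidy s = $27 per unit

At a seller price of 117, quantity supplied is -49.6 + 0.8·117 = 44.
Buyers absorb 44 only when they pay Pb with 134 − 1·Pb = 44, i.e. Pb = 90.
s = Ps − Pb = 117 − 90 = 27.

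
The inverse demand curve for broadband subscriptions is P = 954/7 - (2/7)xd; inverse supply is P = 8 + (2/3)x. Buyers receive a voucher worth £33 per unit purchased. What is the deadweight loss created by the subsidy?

Pre-subsidy: 954/7 - (2/7)x = 8 + (2/3)x gives x* = 134.7 and P* = 97.8.
With the rebate, buyers effectively pay Pb = Ps − 33, where Ps is the price sellers receive.
On the curves, Pb = 954/7 - (2/7)x and Ps = 8 + (2/3)x; the wedge Ps − Pb = 33 gives 8 + (2/3)x − (954/7 - (2/7)x) = 33, so x' = 169.35.
Then Pb = 954/7 − (2/7)·169.35 = 87.9 and Ps = 8 + (2/3)·169.35 = 120.9.
The subsidy expands output by 169.35 − 134.7 = 34.65 past the efficient level; on those units the gap between marginal cost and willingness to pay runs from 0 up to 33.
DWL = ½ × 33 × 34.65 = 571.725.

Deadweight loss = £571.725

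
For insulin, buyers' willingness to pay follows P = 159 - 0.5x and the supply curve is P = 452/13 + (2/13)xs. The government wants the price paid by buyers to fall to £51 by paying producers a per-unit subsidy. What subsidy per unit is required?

Required subsidy s = £17 per unit

At a buyer price of 51, quantity demanded is 318 − 2·51 = 216.
Sellers supply 216 only when they receive Ps = 452/13 + (2/13)·216 = 68.
s = Ps − Pb = 68 − 51 = 17.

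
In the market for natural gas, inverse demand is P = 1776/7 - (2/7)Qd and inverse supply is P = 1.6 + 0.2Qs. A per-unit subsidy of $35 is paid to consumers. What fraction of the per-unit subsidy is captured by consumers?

Pre-subsidy: 1776/7 - (2/7)Q = 1.6 + 0.2Q gives Q* = 8824/17 and P* = 1792/17.
With the rebate, buyers effectively pay Pb = Ps − 35, where Ps is the price sellers receive.
On the curves, Pb = 1776/7 - (2/7)Q and Ps = 1.6 + 0.2Q; the wedge Ps − Pb = 35 gives 1.6 + 0.2Q − (1776/7 - (2/7)Q) = 35, so Q' = 10049/17.
Then Pb = 1776/7 − (2/7)·(10049/17) = 1442/17 and Ps = 1.6 + 0.2·(10049/17) = 2037/17.
Buyers' price falls by P* − Pb = 1792/17 − 1442/17 = 350/17; sellers' price rises by Ps − P* = 2037/17 − 1792/17 = 245/17.
So consumers capture (350/17)/35 = 10/17 of each unit of subsidy.

Consumer share = 10/17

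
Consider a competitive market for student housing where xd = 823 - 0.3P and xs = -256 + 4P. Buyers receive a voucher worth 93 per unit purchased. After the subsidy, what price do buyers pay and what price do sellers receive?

Pre-subsidy: 823 - 0.3P = -256 + 4P gives P* = 10790/43, x* = 32152/43.
With the rebate, buyers effectively pay Pb = Ps − 93, where Ps is the price sellers receive.
Demand in terms of Ps becomes xd = 823 − 0.3(Ps − 93) = 850.9 - 0.3Ps. Setting this equal to supply: 850.9 - 0.3Ps = -256 + 4Ps, so Ps = 11069/43.
Buyers pay Pb = 11069/43 − 93 = 7070/43; x' = -256 + 4·(11069/43) = 33268/43.

Buyers pay 7070/43; sellers receive 11069/43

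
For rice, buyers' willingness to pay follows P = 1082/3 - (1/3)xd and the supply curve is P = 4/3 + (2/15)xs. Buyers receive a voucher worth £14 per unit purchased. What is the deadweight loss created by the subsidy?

Deadweight loss = £210

Pre-subsidy: 1082/3 - (1/3)x = 4/3 + (2/15)x gives x* = 770 and P* = 104.
With the rebate, buyers effectively pay Pb = Ps − 14, where Ps is the price sellers receive.
On the curves, Pb = 1082/3 - (1/3)x and Ps = 4/3 + (2/15)x; the wedge Ps − Pb = 14 gives 4/3 + (2/15)x − (1082/3 - (1/3)x) = 14, so x' = 800.
Then Pb = 1082/3 − (1/3)·800 = 94 and Ps = 4/3 + (2/15)·800 = 108.
The subsidy expands output by 800 − 770 = 30 past the efficient level; on those units the gap between marginal cost and willingness to pay runs from 0 up to 14.
DWL = ½ × 14 × 30 = 210.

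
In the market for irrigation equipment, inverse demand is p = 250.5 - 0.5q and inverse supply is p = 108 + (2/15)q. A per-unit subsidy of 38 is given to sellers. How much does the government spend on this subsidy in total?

Government cost = 10830

Pre-subsidy: 250.5 - 0.5q = 108 + (2/15)q gives q* = 225 and p* = 138.
With the subsidy, sellers receive ps = pb + 38 for each unit, where pb is the price buyers pay.
On the curves, pb = 250.5 - 0.5q and ps = 108 + (2/15)q; the wedge ps − pb = 38 gives 108 + (2/15)q − (250.5 - 0.5q) = 38, so q' = 285.
Then pb = 250.5 − 0.5·285 = 108 and ps = 108 + (2/15)·285 = 146.
Government outlay = subsidy × quantity = 38 × 285 = 10830.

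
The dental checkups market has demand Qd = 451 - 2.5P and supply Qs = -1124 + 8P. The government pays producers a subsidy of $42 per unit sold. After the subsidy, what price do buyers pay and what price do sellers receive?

Buyers pay $118; sellers receive $160

Pre-subsidy: 451 - 2.5P = -1124 + 8P gives P* = 150, Q* = 76.
With the subsidy, sellers receive Ps = Pb + 42 for each unit, where Pb is the price buyers pay.
Supply in terms of Pb becomes Qs = -1124 + 8(Pb + 42) = -788 + 8Pb. Setting this equal to demand: 451 - 2.5Pb = -788 + 8Pb, so Pb = 118.
Sellers receive Ps = 118 + 42 = 160; Q' = 451 − 2.5·118 = 156.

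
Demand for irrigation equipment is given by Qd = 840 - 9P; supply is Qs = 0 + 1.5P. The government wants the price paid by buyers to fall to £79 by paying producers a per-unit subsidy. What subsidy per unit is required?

At a buyer price of 79, quantity demanded is 840 − 9·79 = 129.
Sellers supply 129 only when they receive Ps with 0 + 1.5·Ps = 129, i.e. Ps = 86.
s = Ps − Pb = 86 − 79 = 7.

Required subsidy s = £7 per unit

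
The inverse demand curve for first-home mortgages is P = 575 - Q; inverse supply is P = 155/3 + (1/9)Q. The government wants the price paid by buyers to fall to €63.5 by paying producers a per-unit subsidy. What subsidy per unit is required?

At a buyer price of 63.5, quantity demanded is 575 − 1·63.5 = 511.5.
Sellers supply 511.5 only when they receive Ps = 155/3 + (1/9)·511.5 = 108.5.
s = Ps − Pb = 108.5 − 63.5 = 45.

Required subsidy s = €45 per unit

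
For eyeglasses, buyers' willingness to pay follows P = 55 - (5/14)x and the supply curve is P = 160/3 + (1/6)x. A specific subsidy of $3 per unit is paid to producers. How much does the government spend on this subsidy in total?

Pre-subsidy: 55 - (5/14)x = 160/3 + (1/6)x gives x* = 35/11 and P* = 1185/22.
With the subsidy, sellers receive Ps = Pb + 3 for each unit, where Pb is the price buyers pay.
On the curves, Pb = 55 - (5/14)x and Ps = 160/3 + (1/6)x; the wedge Ps − Pb = 3 gives 160/3 + (1/6)x − (55 - (5/14)x) = 3, so x' = 98/11.
Then Pb = 55 − (5/14)·(98/11) = 570/11 and Ps = 160/3 + (1/6)·(98/11) = 603/11.
Government outlay = subsidy × quantity = 3 × 98/11 = 294/11.

Government cost = 294/11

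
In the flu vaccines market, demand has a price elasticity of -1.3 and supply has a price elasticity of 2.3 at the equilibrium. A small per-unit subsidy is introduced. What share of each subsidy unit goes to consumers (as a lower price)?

Consumer share = 23/36

For a small subsidy around the equilibrium, the benefit split depends on the relative slopes, which at a point are proportional to the elasticities.
Buyer share = εs/(εs + |εd|) = 2.3/(2.3 + 1.3) = 23/36; seller share = |εd|/(εs + |εd|) = 13/36.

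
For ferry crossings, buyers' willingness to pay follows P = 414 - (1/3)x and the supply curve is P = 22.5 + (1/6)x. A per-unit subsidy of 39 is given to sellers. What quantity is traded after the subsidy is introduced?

x' = 861

Pre-subsidy: 414 - (1/3)x = 22.5 + (1/6)x gives x* = 783 and P* = 153.
With the subsidy, sellers receive Ps = Pb + 39 for each unit, where Pb is the price buyers pay.
On the curves, Pb = 414 - (1/3)x and Ps = 22.5 + (1/6)x; the wedge Ps − Pb = 39 gives 22.5 + (1/6)x − (414 - (1/3)x) = 39, so x' = 861.
Then Pb = 414 − (1/3)·861 = 127 and Ps = 22.5 + (1/6)·861 = 166.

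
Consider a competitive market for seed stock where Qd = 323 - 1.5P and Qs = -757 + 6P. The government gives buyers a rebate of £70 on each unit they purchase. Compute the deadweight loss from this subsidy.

Pre-subsidy: 323 - 1.5P = -757 + 6P gives P* = 144, Q* = 107.
With the rebate, buyers effectively pay Pb = Ps − 70, where Ps is the price sellers receive.
Demand in terms of Ps becomes Qd = 323 − 1.5(Ps − 70) = 428 - 1.5Ps. Setting this equal to supply: 428 - 1.5Ps = -757 + 6Ps, so Ps = 158.
Buyers pay Pb = 158 − 70 = 88; Q' = -757 + 6·158 = 191.
The subsidy expands output by 191 − 107 = 84 past the efficient level; on those units the gap between marginal cost and willingness to pay runs from 0 up to 70.
DWL = ½ × 70 × 84 = 2940.

Deadweight loss = £2940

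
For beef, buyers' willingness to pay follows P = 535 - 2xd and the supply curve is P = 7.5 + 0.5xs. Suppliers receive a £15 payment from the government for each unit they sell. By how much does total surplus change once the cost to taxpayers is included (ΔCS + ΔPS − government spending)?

Pre-subsidy: 535 - 2x = 7.5 + 0.5x gives x* = 211 and P* = 113.
With the subsidy, sellers receive Ps = Pb + 15 for each unit, where Pb is the price buyers pay.
On the curves, Pb = 535 - 2x and Ps = 7.5 + 0.5x; the wedge Ps − Pb = 15 gives 7.5 + 0.5x − (535 - 2x) = 15, so x' = 217.
Then Pb = 535 − 2·217 = 101 and Ps = 7.5 + 0.5·217 = 116.
ΔCS = ½(211 + 217)(113 − 101) = 2568; ΔPS = ½(211 + 217)(116 − 113) = 642.
Government spending = 15 × 217 = 3255.
Net change = 2568 + 642 − 3255 = -45. The loss equals the DWL triangle ½·15·6.

Net change in total surplus = -£45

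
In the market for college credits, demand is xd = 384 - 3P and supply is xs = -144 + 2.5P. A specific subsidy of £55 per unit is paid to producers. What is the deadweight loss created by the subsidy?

Pre-subsidy: 384 - 3P = -144 + 2.5P gives P* = 96, x* = 96.
With the subsidy, sellers receive Ps = Pb + 55 for each unit, where Pb is the price buyers pay.
Supply in terms of Pb becomes xs = -144 + 2.5(Pb + 55) = -6.5 + 2.5Pb. Setting this equal to demand: 384 - 3Pb = -6.5 + 2.5Pb, so Pb = 71.
Sellers receive Ps = 71 + 55 = 126; x' = 384 − 3·71 = 171.
The subsidy expands output by 171 − 96 = 75 past the efficient level; on those units the gap between marginal cost and willingness to pay runs from 0 up to 55.
DWL = ½ × 55 × 75 = 2062.5.

Deadweight loss = £2062.5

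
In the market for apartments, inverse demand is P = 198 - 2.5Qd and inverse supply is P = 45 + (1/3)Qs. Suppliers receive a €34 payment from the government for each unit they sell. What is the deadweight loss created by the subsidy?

Pre-subsidy: 198 - 2.5Q = 45 + (1/3)Q gives Q* = 54 and P* = 63.
With the subsidy, sellers receive Ps = Pb + 34 for each unit, where Pb is the price buyers pay.
On the curves, Pb = 198 - 2.5Q and Ps = 45 + (1/3)Q; the wedge Ps − Pb = 34 gives 45 + (1/3)Q − (198 - 2.5Q) = 34, so Q' = 66.
Then Pb = 198 − 2.5·66 = 33 and Ps = 45 + (1/3)·66 = 67.
The subsidy expands output by 66 − 54 = 12 past the efficient level; on those units the gap between marginal cost and willingness to pay runs from 0 up to 34.
DWL = ½ × 34 × 12 = 204.

Deadweight loss = €204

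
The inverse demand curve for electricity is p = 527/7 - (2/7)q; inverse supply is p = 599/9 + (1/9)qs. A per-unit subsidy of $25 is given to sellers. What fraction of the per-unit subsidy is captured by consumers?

Pre-subsidy: 527/7 - (2/7)q = 599/9 + (1/9)q gives q* = 22 and p* = 69.
With the subsidy, sellers receive ps = pb + 25 for each unit, where pb is the price buyers pay.
On the curves, pb = 527/7 - (2/7)q and ps = 599/9 + (1/9)q; the wedge ps − pb = 25 gives 599/9 + (1/9)q − (527/7 - (2/7)q) = 25, so q' = 85.
Then pb = 527/7 − (2/7)·85 = 51 and ps = 599/9 + (1/9)·85 = 76.
Buyers' price falls by p* − pb = 69 − 51 = 18; sellers' price rises by ps − p* = 76 − 69 = 7.
So consumers capture 18/25 = 0.72 of each unit of subsidy.

Consumer share = 0.72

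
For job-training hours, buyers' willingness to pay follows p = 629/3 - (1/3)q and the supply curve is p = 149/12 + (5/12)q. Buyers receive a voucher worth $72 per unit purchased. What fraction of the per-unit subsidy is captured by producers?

Producer share = 5/9

Pre-subsidy: 629/3 - (1/3)q = 149/12 + (5/12)q gives q* = 263 and p* = 122.
With the rebate, buyers effectively pay pb = ps − 72, where ps is the price sellers receive.
On the curves, pb = 629/3 - (1/3)q and ps = 149/12 + (5/12)q; the wedge ps − pb = 72 gives 149/12 + (5/12)q − (629/3 - (1/3)q) = 72, so q' = 359.
Then pb = 629/3 − (1/3)·359 = 90 and ps = 149/12 + (5/12)·359 = 162.
Buyers' price falls by p* − pb = 122 − 90 = 32; sellers' price rises by ps − p* = 162 − 122 = 40.
So producers capture 40/72 = 5/9 of each unit of subsidy.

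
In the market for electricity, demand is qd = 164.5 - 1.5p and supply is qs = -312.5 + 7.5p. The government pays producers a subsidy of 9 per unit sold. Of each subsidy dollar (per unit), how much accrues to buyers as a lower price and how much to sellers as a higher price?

Pre-subsidy: 164.5 - 1.5p = -312.5 + 7.5p gives p* = 53, q* = 85.
With the subsidy, sellers receive ps = pb + 9 for each unit, where pb is the price buyers pay.
Supply in terms of pb becomes qs = -312.5 + 7.5(pb + 9) = -245 + 7.5pb. Setting this equal to demand: 164.5 - 1.5pb = -245 + 7.5pb, so pb = 45.5.
Sellers receive ps = 45.5 + 9 = 54.5; q' = 164.5 − 1.5·45.5 = 96.25.
Buyers' price falls by p* − pb = 53 − 45.5 = 7.5; sellers' price rises by ps − p* = 54.5 − 53 = 1.5.

Buyers gain 7.5 per unit; sellers gain 1.5 per unit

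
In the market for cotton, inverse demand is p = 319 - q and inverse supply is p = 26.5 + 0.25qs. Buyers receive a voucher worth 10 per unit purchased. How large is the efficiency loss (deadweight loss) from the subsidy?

Deadweight loss = 40

Pre-subsidy: 319 - q = 26.5 + 0.25q gives q* = 234 and p* = 85.
With the rebate, buyers effectively pay pb = ps − 10, where ps is the price sellers receive.
On the curves, pb = 319 - q and ps = 26.5 + 0.25q; the wedge ps − pb = 10 gives 26.5 + 0.25q − (319 - q) = 10, so q' = 242.
Then pb = 319 − 1·242 = 77 and ps = 26.5 + 0.25·242 = 87.
The subsidy expands output by 242 − 234 = 8 past the efficient level; on those units the gap between marginal cost and willingness to pay runs from 0 up to 10.
DWL = ½ × 10 × 8 = 40.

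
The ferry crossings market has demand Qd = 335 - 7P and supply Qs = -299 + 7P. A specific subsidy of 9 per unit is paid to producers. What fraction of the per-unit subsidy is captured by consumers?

Pre-subsidy: 335 - 7P = -299 + 7P gives P* = 317/7, Q* = 18.
With the subsidy, sellers receive Ps = Pb + 9 for each unit, where Pb is the price buyers pay.
Supply in terms of Pb becomes Qs = -299 + 7(Pb + 9) = -236 + 7Pb. Setting this equal to demand: 335 - 7Pb = -236 + 7Pb, so Pb = 571/14.
Sellers receive Ps = 571/14 + 9 = 697/14; Q' = 335 − 7·(571/14) = 49.5.
Buyers' price falls by P* − Pb = 317/7 − 571/14 = 4.5; sellers' price rises by Ps − P* = 697/14 − 317/7 = 4.5.
So consumers capture 4.5/9 = 0.5 of each unit of subsidy.

Consumer share = 0.5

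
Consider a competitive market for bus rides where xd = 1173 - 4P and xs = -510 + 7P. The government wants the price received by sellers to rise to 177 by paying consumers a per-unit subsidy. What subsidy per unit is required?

Required subsidy s = 66 per unit

At a seller price of 177, quantity supplied is -510 + 7·177 = 729.
Buyers absorb 729 only when they pay Pb with 1173 − 4·Pb = 729, i.e. Pb = 111.
s = Ps − Pb = 177 − 111 = 66.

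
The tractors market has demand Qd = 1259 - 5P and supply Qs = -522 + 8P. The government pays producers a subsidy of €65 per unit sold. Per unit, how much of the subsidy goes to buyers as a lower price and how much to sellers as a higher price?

Buyers gain €40 per unit; sellers gain €25 per unit

Pre-subsidy: 1259 - 5P = -522 + 8P gives P* = 137, Q* = 574.
With the subsidy, sellers receive Ps = Pb + 65 for each unit, where Pb is the price buyers pay.
Supply in terms of Pb becomes Qs = -522 + 8(Pb + 65) = -2 + 8Pb. Setting this equal to demand: 1259 - 5Pb = -2 + 8Pb, so Pb = 97.
Sellers receive Ps = 97 + 65 = 162; Q' = 1259 − 5·97 = 774.
Buyers' price falls by P* − Pb = 137 − 97 = 40; sellers' price rises by Ps − P* = 162 − 137 = 25.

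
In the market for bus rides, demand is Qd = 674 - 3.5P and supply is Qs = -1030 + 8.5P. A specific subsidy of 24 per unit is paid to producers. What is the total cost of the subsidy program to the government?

Government cost = 5676

Pre-subsidy: 674 - 3.5P = -1030 + 8.5P gives P* = 142, Q* = 177.
With the subsidy, sellers receive Ps = Pb + 24 for each unit, where Pb is the price buyers pay.
Supply in terms of Pb becomes Qs = -1030 + 8.5(Pb + 24) = -826 + 8.5Pb. Setting this equal to demand: 674 - 3.5Pb = -826 + 8.5Pb, so Pb = 125.
Sellers receive Ps = 125 + 24 = 149; Q' = 674 − 3.5·125 = 236.5.
Government outlay = subsidy × quantity = 24 × 236.5 = 5676.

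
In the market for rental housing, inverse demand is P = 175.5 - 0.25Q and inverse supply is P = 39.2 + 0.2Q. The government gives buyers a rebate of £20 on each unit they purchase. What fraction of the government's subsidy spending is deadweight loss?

Pre-subsidy: 175.5 - 0.25Q = 39.2 + 0.2Q gives Q* = 2726/9 and P* = 898/9.
With the rebate, buyers effectively pay Pb = Ps − 20, where Ps is the price sellers receive.
On the curves, Pb = 175.5 - 0.25Q and Ps = 39.2 + 0.2Q; the wedge Ps − Pb = 20 gives 39.2 + 0.2Q − (175.5 - 0.25Q) = 20, so Q' = 1042/3.
Then Pb = 175.5 − 0.25·(1042/3) = 266/3 and Ps = 39.2 + 0.2·(1042/3) = 326/3.
ΔCS = ½(2726/9 + 1042/3)(898/9 − 266/3) = 292600/81; ΔPS = ½(2726/9 + 1042/3)(326/3 − 898/9) = 234080/81.
Government spending = 20 × 1042/3 = 20840/3.
DWL = ½ × 20 × (1042/3 − 2726/9) = 4000/9; fraction = (4000/9) / (20840/3) = 100/1563.

DWL / government spending = 100/1563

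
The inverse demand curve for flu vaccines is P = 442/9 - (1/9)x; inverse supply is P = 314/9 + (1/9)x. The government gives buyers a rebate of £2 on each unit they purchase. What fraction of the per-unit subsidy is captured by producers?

Pre-subsidy: 442/9 - (1/9)x = 314/9 + (1/9)x gives x* = 64 and P* = 42.
With the rebate, buyers effectively pay Pb = Ps − 2, where Ps is the price sellers receive.
On the curves, Pb = 442/9 - (1/9)x and Ps = 314/9 + (1/9)x; the wedge Ps − Pb = 2 gives 314/9 + (1/9)x − (442/9 - (1/9)x) = 2, so x' = 73.
Then Pb = 442/9 − (1/9)·73 = 41 and Ps = 314/9 + (1/9)·73 = 43.
Buyers' price falls by P* − Pb = 42 − 41 = 1; sellers' price rises by Ps − P* = 43 − 42 = 1.
So producers capture 1/2 = 0.5 of each unit of subsidy.

Producer share = 0.5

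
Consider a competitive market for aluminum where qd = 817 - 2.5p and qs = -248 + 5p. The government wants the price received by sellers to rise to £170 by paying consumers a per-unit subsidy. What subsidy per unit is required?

Required subsidy s = £84 per unit

At a seller price of 170, quantity supplied is -248 + 5·170 = 602.
Buyers absorb 602 only when they pay pb with 817 − 2.5·pb = 602, i.e. pb = 86.
s = ps − pb = 170 − 86 = 84.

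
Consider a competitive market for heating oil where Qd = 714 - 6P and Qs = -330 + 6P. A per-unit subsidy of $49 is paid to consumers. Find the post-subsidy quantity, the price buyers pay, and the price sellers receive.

Q' = 339; buyers pay $62.5; sellers receive $111.5

Pre-subsidy: 714 - 6P = -330 + 6P gives P* = 87, Q* = 192.
With the rebate, buyers effectively pay Pb = Ps − 49, where Ps is the price sellers receive.
Demand in terms of Ps becomes Qd = 714 − 6(Ps − 49) = 1008 - 6Ps. Setting this equal to supply: 1008 - 6Ps = -330 + 6Ps, so Ps = 111.5.
Buyers pay Pb = 111.5 − 49 = 62.5; Q' = -330 + 6·111.5 = 339.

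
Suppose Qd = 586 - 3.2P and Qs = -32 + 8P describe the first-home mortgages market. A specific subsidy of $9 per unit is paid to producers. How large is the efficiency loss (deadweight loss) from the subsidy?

Deadweight loss = 648/7

Pre-subsidy: 586 - 3.2P = -32 + 8P gives P* = 1545/28, Q* = 2866/7.
With the subsidy, sellers receive Ps = Pb + 9 for each unit, where Pb is the price buyers pay.
Supply in terms of Pb becomes Qs = -32 + 8(Pb + 9) = 40 + 8Pb. Setting this equal to demand: 586 - 3.2Pb = 40 + 8Pb, so Pb = 48.75.
Sellers receive Ps = 48.75 + 9 = 57.75; Q' = 586 − 3.2·48.75 = 430.
The subsidy expands output by 430 − 2866/7 = 144/7 past the efficient level; on those units the gap between marginal cost and willingness to pay runs from 0 up to 9.
DWL = ½ × 9 × 144/7 = 648/7.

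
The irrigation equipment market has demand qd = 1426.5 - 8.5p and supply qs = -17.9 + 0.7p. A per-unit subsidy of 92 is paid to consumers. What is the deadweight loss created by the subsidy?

Deadweight loss = 2737

Pre-subsidy: 1426.5 - 8.5p = -17.9 + 0.7p gives p* = 157, q* = 92.
With the rebate, buyers effectively pay pb = ps − 92, where ps is the price sellers receive.
Demand in terms of ps becomes qd = 1426.5 − 8.5(ps − 92) = 2208.5 - 8.5ps. Setting this equal to supply: 2208.5 - 8.5ps = -17.9 + 0.7ps, so ps = 242.
Buyers pay pb = 242 − 92 = 150; q' = -17.9 + 0.7·242 = 151.5.
The subsidy expands output by 151.5 − 92 = 59.5 past the efficient level; on those units the gap between marginal cost and willingness to pay runs from 0 up to 92.
DWL = ½ × 92 × 59.5 = 2737.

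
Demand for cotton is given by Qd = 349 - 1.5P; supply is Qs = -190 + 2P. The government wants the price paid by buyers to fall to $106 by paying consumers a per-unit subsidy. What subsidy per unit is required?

At a buyer price of 106, quantity demanded is 349 − 1.5·106 = 190.
Sellers supply 190 only when they receive Ps with -190 + 2·Ps = 190, i.e. Ps = 190.
s = Ps − Pb = 190 − 106 = 84.

Required subsidy s = $84 per unit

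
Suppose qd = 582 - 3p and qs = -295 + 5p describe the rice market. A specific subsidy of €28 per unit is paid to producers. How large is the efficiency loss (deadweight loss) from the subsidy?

Pre-subsidy: 582 - 3p = -295 + 5p gives p* = 109.625, q* = 253.125.
With the subsidy, sellers receive ps = pb + 28 for each unit, where pb is the price buyers pay.
Supply in terms of pb becomes qs = -295 + 5(pb + 28) = -155 + 5pb. Setting this equal to demand: 582 - 3pb = -155 + 5pb, so pb = 92.125.
Sellers receive ps = 92.125 + 28 = 120.125; q' = 582 − 3·92.125 = 305.625.
The subsidy expands output by 305.625 − 253.125 = 52.5 past the efficient level; on those units the gap between marginal cost and willingness to pay runs from 0 up to 28.
DWL = ½ × 28 × 52.5 = 735.

Deadweight loss = €735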